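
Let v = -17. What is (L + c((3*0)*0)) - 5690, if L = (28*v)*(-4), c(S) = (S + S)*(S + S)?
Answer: -3786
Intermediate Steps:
c(S) = 4*S² (c(S) = (2*S)*(2*S) = 4*S²)
L = 1904 (L = (28*(-17))*(-4) = -476*(-4) = 1904)
(L + c((3*0)*0)) - 5690 = (1904 + 4*((3*0)*0)²) - 5690 = (1904 + 4*(0*0)²) - 5690 = (1904 + 4*0²) - 5690 = (1904 + 4*0) - 5690 = (1904 + 0) - 5690 = 1904 - 5690 = -3786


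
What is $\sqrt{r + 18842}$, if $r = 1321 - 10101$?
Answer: $3 \sqrt{1118} \approx 100.31$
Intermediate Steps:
$r = -8780$ ($r = 1321 - 10101 = -8780$)
$\sqrt{r + 18842} = \sqrt{-8780 + 18842} = \sqrt{10062} = 3 \sqrt{1118}$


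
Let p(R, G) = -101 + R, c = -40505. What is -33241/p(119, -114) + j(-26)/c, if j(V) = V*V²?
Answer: -1346110337/729090 ≈ -1846.3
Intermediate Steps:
j(V) = V³
-33241/p(119, -114) + j(-26)/c = -33241/(-101 + 119) + (-26)³/(-40505) = -33241/18 - 17576*(-1/40505) = -33241*1/18 + 17576/40505 = -33241/18 + 17576/40505 = -1346110337/729090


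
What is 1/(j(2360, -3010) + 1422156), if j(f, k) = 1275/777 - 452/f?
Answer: 152810/217319879843 ≈ 7.0316e-7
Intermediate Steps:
j(f, k) = 425/259 - 452/f (j(f, k) = 1275*(1/777) - 452/f = 425/259 - 452/f)
1/(j(2360, -3010) + 1422156) = 1/((425/259 - 452/2360) + 1422156) = 1/((425/259 - 452*1/2360) + 1422156) = 1/((425/259 - 113/590) + 1422156) = 1/(221483/152810 + 1422156) = 1/(217319879843/152810) = 152810/217319879843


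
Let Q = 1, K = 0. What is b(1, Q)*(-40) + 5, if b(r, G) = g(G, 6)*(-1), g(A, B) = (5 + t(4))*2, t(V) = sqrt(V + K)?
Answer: 565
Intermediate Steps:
t(V) = sqrt(V) (t(V) = sqrt(V + 0) = sqrt(V))
g(A, B) = 14 (g(A, B) = (5 + sqrt(4))*2 = (5 + 2)*2 = 7*2 = 14)
b(r, G) = -14 (b(r, G) = 14*(-1) = -14)
b(1, Q)*(-40) + 5 = -14*(-40) + 5 = 560 + 5 = 565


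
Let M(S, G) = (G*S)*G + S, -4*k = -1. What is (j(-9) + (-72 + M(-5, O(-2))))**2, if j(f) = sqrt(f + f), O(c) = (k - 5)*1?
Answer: 9218761/256 - 9111*I*sqrt(2)/8 ≈ 36011.0 - 1610.6*I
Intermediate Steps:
k = 1/4 (k = -1/4*(-1) = 1/4 ≈ 0.25000)
O(c) = -19/4 (O(c) = (1/4 - 5)*1 = -19/4*1 = -19/4)
M(S, G) = S + S*G**2 (M(S, G) = S*G**2 + S = S + S*G**2)
j(f) = sqrt(2)*sqrt(f) (j(f) = sqrt(2*f) = sqrt(2)*sqrt(f))
(j(-9) + (-72 + M(-5, O(-2))))**2 = (sqrt(2)*sqrt(-9) + (-72 - 5*(1 + (-19/4)**2)))**2 = (sqrt(2)*(3*I) + (-72 - 5*(1 + 361/16)))**2 = (3*I*sqrt(2) + (-72 - 5*377/16))**2 = (3*I*sqrt(2) + (-72 - 1885/16))**2 = (3*I*sqrt(2) - 3037/16)**2 = (-3037/16 + 3*I*sqrt(2))**2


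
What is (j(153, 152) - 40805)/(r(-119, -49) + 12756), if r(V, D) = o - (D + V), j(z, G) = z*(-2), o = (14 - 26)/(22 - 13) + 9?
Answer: -123333/38795 ≈ -3.1791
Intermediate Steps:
o = 23/3 (o = -12/9 + 9 = -12*⅑ + 9 = -4/3 + 9 = 23/3 ≈ 7.6667)
j(z, G) = -2*z
r(V, D) = 23/3 - D - V (r(V, D) = 23/3 - (D + V) = 23/3 + (-D - V) = 23/3 - D - V)
(j(153, 152) - 40805)/(r(-119, -49) + 12756) = (-2*153 - 40805)/((23/3 - 1*(-49) - 1*(-119)) + 12756) = (-306 - 40805)/((23/3 + 49 + 119) + 12756) = -41111/(527/3 + 12756) = -41111/38795/3 = -41111*3/38795 = -123333/38795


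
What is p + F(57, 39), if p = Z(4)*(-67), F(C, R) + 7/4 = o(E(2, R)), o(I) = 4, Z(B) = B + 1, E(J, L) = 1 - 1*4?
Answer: -1331/4 ≈ -332.75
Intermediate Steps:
E(J, L) = -3 (E(J, L) = 1 - 4 = -3)
Z(B) = 1 + B
F(C, R) = 9/4 (F(C, R) = -7/4 + 4 = 9/4)
p = -335 (p = (1 + 4)*(-67) = 5*(-67) = -335)
p + F(57, 39) = -335 + 9/4 = -1331/4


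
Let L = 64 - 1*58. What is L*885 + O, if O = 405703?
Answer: 411013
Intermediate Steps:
L = 6 (L = 64 - 58 = 6)
L*885 + O = 6*885 + 405703 = 5310 + 405703 = 411013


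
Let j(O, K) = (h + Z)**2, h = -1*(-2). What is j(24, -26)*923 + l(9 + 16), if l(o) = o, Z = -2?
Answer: 25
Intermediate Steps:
h = 2
j(O, K) = 0 (j(O, K) = (2 - 2)**2 = 0**2 = 0)
j(24, -26)*923 + l(9 + 16) = 0*923 + (9 + 16) = 0 + 25 = 25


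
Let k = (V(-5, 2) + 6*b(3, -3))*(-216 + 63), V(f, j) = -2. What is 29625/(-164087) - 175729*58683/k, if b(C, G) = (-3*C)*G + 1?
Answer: 33178714173709/81715326 ≈ 4.0603e+5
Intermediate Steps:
b(C, G) = 1 - 3*C*G (b(C, G) = -3*C*G + 1 = 1 - 3*C*G)
k = -25398 (k = (-2 + 6*(1 - 3*3*(-3)))*(-216 + 63) = (-2 + 6*(1 + 27))*(-153) = (-2 + 6*28)*(-153) = (-2 + 168)*(-153) = 166*(-153) = -25398)
29625/(-164087) - 175729*58683/k = 29625/(-164087) - 175729/((-25398/58683)) = 29625*(-1/164087) - 175729/((-25398*1/58683)) = -29625/164087 - 175729/(-8466/19561) = -29625/164087 - 175729*(-19561/8466) = -29625/164087 + 202202057/498 = 33178714173709/81715326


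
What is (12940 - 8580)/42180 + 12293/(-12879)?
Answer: -7706105/9053937 ≈ -0.85113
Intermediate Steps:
(12940 - 8580)/42180 + 12293/(-12879) = 4360*(1/42180) + 12293*(-1/12879) = 218/2109 - 12293/12879 = -7706105/9053937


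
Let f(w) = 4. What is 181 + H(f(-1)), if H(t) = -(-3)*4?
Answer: 193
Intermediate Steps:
H(t) = 12 (H(t) = -1*(-12) = 12)
181 + H(f(-1)) = 181 + 12 = 193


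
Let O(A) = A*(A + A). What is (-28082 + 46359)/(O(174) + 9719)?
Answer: 18277/70271 ≈ 0.26009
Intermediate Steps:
O(A) = 2*A**2 (O(A) = A*(2*A) = 2*A**2)
(-28082 + 46359)/(O(174) + 9719) = (-28082 + 46359)/(2*174**2 + 9719) = 18277/(2*30276 + 9719) = 18277/(60552 + 9719) = 18277/70271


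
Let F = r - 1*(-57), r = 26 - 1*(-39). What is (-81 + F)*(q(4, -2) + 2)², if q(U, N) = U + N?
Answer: 656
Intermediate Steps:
q(U, N) = N + U
r = 65 (r = 26 + 39 = 65)
F = 122 (F = 65 - 1*(-57) = 65 + 57 = 122)
(-81 + F)*(q(4, -2) + 2)² = (-81 + 122)*((-2 + 4) + 2)² = 41*(2 + 2)² = 41*4² = 41*16 = 656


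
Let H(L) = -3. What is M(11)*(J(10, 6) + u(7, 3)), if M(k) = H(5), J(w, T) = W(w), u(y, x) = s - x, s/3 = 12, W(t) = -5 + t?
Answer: -114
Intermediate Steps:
s = 36 (s = 3*12 = 36)
u(y, x) = 36 - x
J(w, T) = -5 + w
M(k) = -3
M(11)*(J(10, 6) + u(7, 3)) = -3*((-5 + 10) + (36 - 1*3)) = -3*(5 + (36 - 3)) = -3*(5 + 33) = -3*38 = -114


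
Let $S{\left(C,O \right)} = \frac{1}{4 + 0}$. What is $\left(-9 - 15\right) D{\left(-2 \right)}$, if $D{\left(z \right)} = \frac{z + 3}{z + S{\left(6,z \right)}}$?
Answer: $\frac{96}{7} \approx 13.714$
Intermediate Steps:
$S{\left(C,O \right)} = \frac{1}{4}$
$D{\left(z \right)} = \frac{3 + z}{\frac{1}{4} + z}$ ($D{\left(z \right)} = \frac{z + 3}{z + \frac{1}{4}} = \frac{3 + z}{\frac{1}{4} + z}$)
$\left(-9 - 15\right) D{\left(-2 \right)} = \left(-9 - 15\right) \frac{4 \left(3 - 2\right)}{1 + 4 \left(-2\right)} = - 24 \cdot 4 \frac{1}{1 - 8} \cdot 1 = - 24 \cdot 4 \frac{1}{-7} \cdot 1 = - 24 \cdot 4 \left(- \frac{1}{7}\right) 1 = \left(-24\right) \left(- \frac{4}{7}\right) = \frac{96}{7}$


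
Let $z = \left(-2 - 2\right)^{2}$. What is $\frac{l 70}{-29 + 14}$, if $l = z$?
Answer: $- \frac{224}{3} \approx -74.667$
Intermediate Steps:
$z = 16$ ($z = \left(-4\right)^{2} = 16$)
$l = 16$
$\frac{l 70}{-29 + 14} = \frac{16 \cdot 70}{-29 + 14} = \frac{1120}{-15} = 1120 \left(- \frac{1}{15}\right) = - \frac{224}{3}$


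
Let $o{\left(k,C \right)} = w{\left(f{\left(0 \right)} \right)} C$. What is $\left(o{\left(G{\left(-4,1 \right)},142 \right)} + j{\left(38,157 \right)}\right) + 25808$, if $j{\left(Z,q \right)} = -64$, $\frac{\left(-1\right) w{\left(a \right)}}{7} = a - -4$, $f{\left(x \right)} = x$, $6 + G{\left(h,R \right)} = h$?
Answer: $21768$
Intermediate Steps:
$G{\left(h,R \right)} = -6 + h$
$w{\left(a \right)} = -28 - 7 a$ ($w{\left(a \right)} = - 7 \left(a - -4\right) = - 7 \left(a + 4\right) = - 7 \left(4 + a\right) = -28 - 7 a$)
$o{\left(k,C \right)} = - 28 C$ ($o{\left(k,C \right)} = \left(-28 - 0\right) C = \left(-28 + 0\right) C = - 28 C$)
$\left(o{\left(G{\left(-4,1 \right)},142 \right)} + j{\left(38,157 \right)}\right) + 25808 = \left(\left(-28\right) 142 - 64\right) + 25808 = \left(-3976 - 64\right) + 25808 = -4040 + 25808 = 21768$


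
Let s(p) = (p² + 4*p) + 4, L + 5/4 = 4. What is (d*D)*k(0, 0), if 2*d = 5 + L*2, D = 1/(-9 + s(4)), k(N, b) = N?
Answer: 0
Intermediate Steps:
L = 11/4 (L = -5/4 + 4 = 11/4 ≈ 2.7500)
s(p) = 4 + p² + 4*p
D = 1/27 (D = 1/(-9 + (4 + 4² + 4*4)) = 1/(-9 + (4 + 16 + 16)) = 1/(-9 + 36) = 1/27 ≈ 0.037037)
d = 21/4 (d = (5 + (11/4)*2)/2 = (5 + 11/2)/2 = (½)*(21/2) = 21/4 ≈ 5.2500)
(d*D)*k(0, 0) = ((21/4)*(1/27))*0 = (7/36)*0 = 0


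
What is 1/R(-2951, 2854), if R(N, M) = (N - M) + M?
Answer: -1/2951 ≈ -0.00033887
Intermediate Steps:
R(N, M) = N
1/R(-2951, 2854) = 1/(-2951) = -1/2951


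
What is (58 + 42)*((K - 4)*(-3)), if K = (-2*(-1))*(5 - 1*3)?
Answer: 0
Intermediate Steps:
K = 4 (K = 2*(5 - 3) = 2*2 = 4)
(58 + 42)*((K - 4)*(-3)) = (58 + 42)*((4 - 4)*(-3)) = 100*(0*(-3)) = 100*0 = 0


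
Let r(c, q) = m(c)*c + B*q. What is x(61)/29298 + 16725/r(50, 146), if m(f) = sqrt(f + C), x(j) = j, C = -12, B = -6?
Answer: -26825432054/1231204503 - 418125*sqrt(38)/336188 ≈ -29.455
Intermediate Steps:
m(f) = sqrt(-12 + f) (m(f) = sqrt(f - 12) = sqrt(-12 + f))
r(c, q) = -6*q + c*sqrt(-12 + c) (r(c, q) = sqrt(-12 + c)*c - 6*q = c*sqrt(-12 + c) - 6*q = -6*q + c*sqrt(-12 + c))
x(61)/29298 + 16725/r(50, 146) = 61/29298 + 16725/(-6*146 + 50*sqrt(-12 + 50)) = 61*(1/29298) + 16725/(-876 + 50*sqrt(38)) = 61/29298 + 16725/(-876 + 50*sqrt(38))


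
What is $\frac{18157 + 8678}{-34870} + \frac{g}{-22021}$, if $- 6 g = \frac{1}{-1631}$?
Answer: $- \frac{289143780419}{375719901711} \approx -0.76957$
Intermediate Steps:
$g = \frac{1}{9786}$ ($g = - \frac{1}{6 \left(-1631\right)} = \left(- \frac{1}{6}\right) \left(- \frac{1}{1631}\right) = \frac{1}{9786} \approx 0.00010219$)
$\frac{18157 + 8678}{-34870} + \frac{g}{-22021} = \frac{18157 + 8678}{-34870} + \frac{1}{9786 \left(-22021\right)} = 26835 \left(- \frac{1}{34870}\right) + \frac{1}{9786} \left(- \frac{1}{22021}\right) = - \frac{5367}{6974} - \frac{1}{215497506} = - \frac{289143780419}{375719901711}$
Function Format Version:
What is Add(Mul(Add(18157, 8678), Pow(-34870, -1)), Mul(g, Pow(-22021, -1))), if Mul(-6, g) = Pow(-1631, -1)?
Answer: Rational(-289143780419, 375719901711) ≈ -0.76957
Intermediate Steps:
g = Rational(1, 9786) (g = Mul(Rational(-1, 6), Pow(-1631, -1)) = Mul(Rational(-1, 6), Rational(-1, 1631)) = Rational(1, 9786) ≈ 0.00010219)
Add(Mul(Add(18157, 8678), Pow(-34870, -1)), Mul(g, Pow(-22021, -1))) = Add(Mul(Add(18157, 8678), Pow(-34870, -1)), Mul(Rational(1, 9786), Pow(-22021, -1))) = Add(Mul(26835, Rational(-1, 34870)), Mul(Rational(1, 9786), Rational(-1, 22021))) = Add(Rational(-5367, 6974), Rational(-1, 215497506)) = Rational(-289143780419, 375719901711)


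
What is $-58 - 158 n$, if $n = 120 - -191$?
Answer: $-49196$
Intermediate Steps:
$n = 311$ ($n = 120 + 191 = 311$)
$-58 - 158 n = -58 - 49138 = -49196$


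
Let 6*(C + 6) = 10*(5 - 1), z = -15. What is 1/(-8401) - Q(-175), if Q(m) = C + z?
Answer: 361240/25203 ≈ 14.333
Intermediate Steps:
C = ⅔ (C = -6 + (10*(5 - 1))/6 = -6 + (10*4)/6 = -6 + (⅙)*40 = -6 + 20/3 = ⅔ ≈ 0.66667)
Q(m) = -43/3 (Q(m) = ⅔ - 15 = -43/3)
1/(-8401) - Q(-175) = 1/(-8401) - 1*(-43/3) = -1/8401 + 43/3 = 361240/25203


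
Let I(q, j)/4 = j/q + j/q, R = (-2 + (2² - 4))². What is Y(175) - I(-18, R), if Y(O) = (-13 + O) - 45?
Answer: 1069/9 ≈ 118.78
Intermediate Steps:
Y(O) = -58 + O
R = 4 (R = (-2 + (4 - 4))² = (-2 + 0)² = (-2)² = 4)
I(q, j) = 8*j/q (I(q, j) = 4*(j/q + j/q) = 4*(2*j/q) = 8*j/q)
Y(175) - I(-18, R) = (-58 + 175) - 8*4/(-18) = 117 - 8*4*(-1)/18 = 117 - 1*(-16/9) = 117 + 16/9 = 1069/9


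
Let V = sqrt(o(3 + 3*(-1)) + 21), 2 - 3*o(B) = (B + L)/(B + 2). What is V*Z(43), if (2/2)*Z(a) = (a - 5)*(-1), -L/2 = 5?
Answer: -38*sqrt(210)/3 ≈ -183.56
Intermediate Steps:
L = -10 (L = -2*5 = -10)
o(B) = 2/3 - (-10 + B)/(3*(2 + B)) (o(B) = 2/3 - (B - 10)/(3*(B + 2)) = 2/3 - (-10 + B)/(3*(2 + B)))
Z(a) = 5 - a (Z(a) = (a - 5)*(-1) = (-5 + a)*(-1) = 5 - a)
V = sqrt(210)/3 (V = sqrt((14 + (3 + 3*(-1)))/(3*(2 + (3 + 3*(-1)))) + 21) = sqrt((14 + (3 - 3))/(3*(2 + (3 - 3))) + 21) = sqrt((14 + 0)/(3*(2 + 0)) + 21) = sqrt((1/3)*14/2 + 21) = sqrt((1/3)*(1/2)*14 + 21) = sqrt(7/3 + 21) = sqrt(70/3) = sqrt(210)/3 ≈ 4.8305)
V*Z(43) = (sqrt(210)/3)*(5 - 1*43) = (sqrt(210)/3)*(5 - 43) = (sqrt(210)/3)*(-38) = -38*sqrt(210)/3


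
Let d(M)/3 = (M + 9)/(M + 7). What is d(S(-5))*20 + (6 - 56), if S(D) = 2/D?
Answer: 310/11 ≈ 28.182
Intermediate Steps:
d(M) = 3*(9 + M)/(7 + M) (d(M) = 3*((M + 9)/(M + 7)) = 3*((9 + M)/(7 + M)) = 3*(9 + M)/(7 + M))
d(S(-5))*20 + (6 - 56) = (3*(9 + 2/(-5))/(7 + 2/(-5)))*20 + (6 - 56) = (3*(9 + 2*(-1/5))/(7 + 2*(-1/5)))*20 - 50 = (3*(9 - 2/5)/(7 - 2/5))*20 - 50 = (3*(43/5)/(33/5))*20 - 50 = (3*(5/33)*(43/5))*20 - 50 = (43/11)*20 - 50 = 860/11 - 50 = 310/11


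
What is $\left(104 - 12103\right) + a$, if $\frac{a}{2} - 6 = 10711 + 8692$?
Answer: $26819$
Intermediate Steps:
$a = 38818$ ($a = 12 + 2 \left(10711 + 8692\right) = 12 + 2 \cdot 19403 = 12 + 38806 = 38818$)
$\left(104 - 12103\right) + a = \left(104 - 12103\right) + 38818 = -11999 + 38818 = 26819$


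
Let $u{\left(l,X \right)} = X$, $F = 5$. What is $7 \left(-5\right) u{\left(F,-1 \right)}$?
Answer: $35$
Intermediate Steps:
$7 \left(-5\right) u{\left(F,-1 \right)} = 7 \left(-5\right) \left(-1\right) = \left(-35\right) \left(-1\right) = 35$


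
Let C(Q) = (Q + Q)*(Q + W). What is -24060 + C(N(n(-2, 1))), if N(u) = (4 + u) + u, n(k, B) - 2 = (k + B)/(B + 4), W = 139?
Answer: -545792/25 ≈ -21832.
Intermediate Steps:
n(k, B) = 2 + (B + k)/(4 + B) (n(k, B) = 2 + (k + B)/(B + 4) = 2 + (B + k)/(4 + B))
N(u) = 4 + 2*u
C(Q) = 2*Q*(139 + Q) (C(Q) = (Q + Q)*(Q + 139) = (2*Q)*(139 + Q) = 2*Q*(139 + Q))
-24060 + C(N(n(-2, 1))) = -24060 + 2*(4 + 2*((8 - 2 + 3*1)/(4 + 1)))*(139 + (4 + 2*((8 - 2 + 3*1)/(4 + 1)))) = -24060 + 2*(4 + 2*((8 - 2 + 3)/5))*(139 + (4 + 2*((8 - 2 + 3)/5))) = -24060 + 2*(4 + 2*((1/5)*9))*(139 + (4 + 2*((1/5)*9))) = -24060 + 2*(4 + 2*(9/5))*(139 + (4 + 2*(9/5))) = -24060 + 2*(4 + 18/5)*(139 + (4 + 18/5)) = -24060 + 2*(38/5)*(139 + 38/5) = -24060 + 2*(38/5)*(733/5) = -24060 + 55708/25 = -545792/25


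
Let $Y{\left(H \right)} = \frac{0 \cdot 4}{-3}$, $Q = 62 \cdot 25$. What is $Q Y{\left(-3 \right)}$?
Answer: $0$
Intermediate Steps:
$Q = 1550$
$Y{\left(H \right)} = 0$ ($Y{\left(H \right)} = 0 \left(- \frac{1}{3}\right) = 0$)
$Q Y{\left(-3 \right)} = 1550 \cdot 0 = 0$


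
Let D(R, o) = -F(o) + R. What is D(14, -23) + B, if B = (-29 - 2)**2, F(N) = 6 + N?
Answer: 992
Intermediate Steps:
B = 961 (B = (-31)**2 = 961)
D(R, o) = -6 + R - o (D(R, o) = -(6 + o) + R = (-6 - o) + R = -6 + R - o)
D(14, -23) + B = (-6 + 14 - 1*(-23)) + 961 = (-6 + 14 + 23) + 961 = 31 + 961 = 992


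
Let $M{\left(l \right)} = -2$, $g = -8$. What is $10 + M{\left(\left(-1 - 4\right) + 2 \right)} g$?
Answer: $26$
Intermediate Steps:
$10 + M{\left(\left(-1 - 4\right) + 2 \right)} g = 10 - -16 = 10 + 16 = 26$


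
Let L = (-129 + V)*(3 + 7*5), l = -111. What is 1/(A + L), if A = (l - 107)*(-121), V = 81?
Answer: 1/24554 ≈ 4.0727e-5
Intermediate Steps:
L = -1824 (L = (-129 + 81)*(3 + 7*5) = -48*(3 + 35) = -48*38 = -1824)
A = 26378 (A = (-111 - 107)*(-121) = -218*(-121) = 26378)
1/(A + L) = 1/(26378 - 1824) = 1/24554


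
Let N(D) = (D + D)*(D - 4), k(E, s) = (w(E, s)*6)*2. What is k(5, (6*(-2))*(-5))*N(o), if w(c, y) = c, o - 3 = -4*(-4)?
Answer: 34200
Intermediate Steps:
o = 19 (o = 3 - 4*(-4) = 3 + 16 = 19)
k(E, s) = 12*E (k(E, s) = (E*6)*2 = (6*E)*2 = 12*E)
N(D) = 2*D*(-4 + D) (N(D) = (2*D)*(-4 + D) = 2*D*(-4 + D))
k(5, (6*(-2))*(-5))*N(o) = (12*5)*(2*19*(-4 + 19)) = 60*(2*19*15) = 60*570 = 34200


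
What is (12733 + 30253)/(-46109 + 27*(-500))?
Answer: -42986/59609 ≈ -0.72113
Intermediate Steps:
(12733 + 30253)/(-46109 + 27*(-500)) = 42986/(-46109 - 13500) = 42986/(-59609) = 42986*(-1/59609) = -42986/59609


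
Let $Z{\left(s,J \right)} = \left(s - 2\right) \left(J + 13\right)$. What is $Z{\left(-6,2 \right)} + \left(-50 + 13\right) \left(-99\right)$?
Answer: $3543$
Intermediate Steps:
$Z{\left(s,J \right)} = \left(-2 + s\right) \left(13 + J\right)$
$Z{\left(-6,2 \right)} + \left(-50 + 13\right) \left(-99\right) = \left(-26 - 4 + 13 \left(-6\right) + 2 \left(-6\right)\right) + \left(-50 + 13\right) \left(-99\right) = \left(-26 - 4 - 78 - 12\right) - -3663 = -120 + 3663 = 3543$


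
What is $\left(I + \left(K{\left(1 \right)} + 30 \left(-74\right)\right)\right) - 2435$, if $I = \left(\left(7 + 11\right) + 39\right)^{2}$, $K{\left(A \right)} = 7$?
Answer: $-1399$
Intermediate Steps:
$I = 3249$ ($I = \left(18 + 39\right)^{2} = 57^{2} = 3249$)
$\left(I + \left(K{\left(1 \right)} + 30 \left(-74\right)\right)\right) - 2435 = \left(3249 + \left(7 + 30 \left(-74\right)\right)\right) - 2435 = \left(3249 + \left(7 - 2220\right)\right) - 2435 = \left(3249 - 2213\right) - 2435 = 1036 - 2435 = -1399$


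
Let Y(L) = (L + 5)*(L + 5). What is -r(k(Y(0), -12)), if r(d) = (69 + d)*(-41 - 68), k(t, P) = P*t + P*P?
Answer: -9483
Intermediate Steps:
Y(L) = (5 + L)² (Y(L) = (5 + L)*(5 + L) = (5 + L)²)
k(t, P) = P² + P*t (k(t, P) = P*t + P² = P² + P*t)
r(d) = -7521 - 109*d (r(d) = (69 + d)*(-109) = -7521 - 109*d)
-r(k(Y(0), -12)) = -(-7521 - (-1308)*(-12 + (5 + 0)²)) = -(-7521 - (-1308)*(-12 + 5²)) = -(-7521 - (-1308)*(-12 + 25)) = -(-7521 - (-1308)*13) = -(-7521 - 109*(-156)) = -(-7521 + 17004) = -1*9483 = -9483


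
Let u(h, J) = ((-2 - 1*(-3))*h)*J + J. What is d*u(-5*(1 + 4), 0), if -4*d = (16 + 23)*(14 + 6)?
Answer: 0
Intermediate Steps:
u(h, J) = J + J*h (u(h, J) = ((-2 + 3)*h)*J + J = (1*h)*J + J = h*J + J = J*h + J = J + J*h)
d = -195 (d = -(16 + 23)*(14 + 6)/4 = -39*20/4 = -¼*780 = -195)
d*u(-5*(1 + 4), 0) = -0*(1 - 5*(1 + 4)) = -0*(1 - 5*5) = -0*(1 - 25) = -0*(-24) = -195*0 = 0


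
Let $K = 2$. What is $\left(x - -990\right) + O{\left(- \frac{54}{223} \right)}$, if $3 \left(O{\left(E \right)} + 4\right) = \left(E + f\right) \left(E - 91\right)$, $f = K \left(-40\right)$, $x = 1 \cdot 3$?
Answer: $\frac{511635161}{149187} \approx 3429.5$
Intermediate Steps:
$x = 3$
$f = -80$ ($f = 2 \left(-40\right) = -80$)
$O{\left(E \right)} = -4 + \frac{\left(-91 + E\right) \left(-80 + E\right)}{3}$ ($O{\left(E \right)} = -4 + \frac{\left(E - 80\right) \left(E - 91\right)}{3} = -4 + \frac{\left(-80 + E\right) \left(-91 + E\right)}{3} = -4 + \frac{\left(-91 + E\right) \left(-80 + E\right)}{3}$)
$\left(x - -990\right) + O{\left(- \frac{54}{223} \right)} = \left(3 - -990\right) + \left(\frac{7268}{3} - 57 \left(- \frac{54}{223}\right) + \frac{\left(- \frac{54}{223}\right)^{2}}{3}\right) = \left(3 + 990\right) + \left(\frac{7268}{3} - 57 \left(\left(-54\right) \frac{1}{223}\right) + \frac{\left(\left(-54\right) \frac{1}{223}\right)^{2}}{3}\right) = 993 + \left(\frac{7268}{3} - - \frac{3078}{223} + \frac{\left(- \frac{54}{223}\right)^{2}}{3}\right) = 993 + \left(\frac{7268}{3} + \frac{3078}{223} + \frac{1}{3} \cdot \frac{2916}{49729}\right) = 993 + \left(\frac{7268}{3} + \frac{3078}{223} + \frac{972}{49729}\right) = 993 + \frac{363492470}{149187} = \frac{511635161}{149187}$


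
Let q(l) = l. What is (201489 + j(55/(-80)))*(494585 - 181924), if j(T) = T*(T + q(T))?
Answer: 8063750117293/128 ≈ 6.2998e+10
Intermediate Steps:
j(T) = 2*T**2 (j(T) = T*(T + T) = T*(2*T) = 2*T**2)
(201489 + j(55/(-80)))*(494585 - 181924) = (201489 + 2*(55/(-80))**2)*(494585 - 181924) = (201489 + 2*(55*(-1/80))**2)*312661 = (201489 + 2*(-11/16)**2)*312661 = (201489 + 2*(121/256))*312661 = (201489 + 121/128)*312661 = (25790713/128)*312661 = 8063750117293/128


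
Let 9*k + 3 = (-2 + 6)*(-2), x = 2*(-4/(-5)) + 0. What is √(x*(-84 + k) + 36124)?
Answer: 2*√2024305/15 ≈ 189.70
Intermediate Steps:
x = 8/5 (x = 2*(-4*(-⅕)) + 0 = 2*(⅘) + 0 = 8/5 + 0 = 8/5 ≈ 1.6000)
k = -11/9 (k = -⅓ + ((-2 + 6)*(-2))/9 = -⅓ + (4*(-2))/9 = -⅓ + (⅑)*(-8) = -⅓ - 8/9 = -11/9 ≈ -1.2222)
√(x*(-84 + k) + 36124) = √(8*(-84 - 11/9)/5 + 36124) = √((8/5)*(-767/9) + 36124) = √(-6136/45 + 36124) = √(1619444/45) = 2*√2024305/15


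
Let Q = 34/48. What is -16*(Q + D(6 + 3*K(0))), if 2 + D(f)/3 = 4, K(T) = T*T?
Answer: -322/3 ≈ -107.33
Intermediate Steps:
K(T) = T²
Q = 17/24 (Q = 34*(1/48) = 17/24 ≈ 0.70833)
D(f) = 6 (D(f) = -6 + 3*4 = -6 + 12 = 6)
-16*(Q + D(6 + 3*K(0))) = -16*(17/24 + 6) = -16*161/24 = -322/3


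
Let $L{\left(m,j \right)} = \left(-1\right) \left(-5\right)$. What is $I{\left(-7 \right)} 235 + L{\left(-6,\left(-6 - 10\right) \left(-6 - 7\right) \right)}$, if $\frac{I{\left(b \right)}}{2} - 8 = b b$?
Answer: $26795$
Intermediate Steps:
$I{\left(b \right)} = 16 + 2 b^{2}$ ($I{\left(b \right)} = 16 + 2 b b = 16 + 2 b^{2}$)
$L{\left(m,j \right)} = 5$
$I{\left(-7 \right)} 235 + L{\left(-6,\left(-6 - 10\right) \left(-6 - 7\right) \right)} = \left(16 + 2 \left(-7\right)^{2}\right) 235 + 5 = \left(16 + 2 \cdot 49\right) 235 + 5 = \left(16 + 98\right) 235 + 5 = 114 \cdot 235 + 5 = 26790 + 5 = 26795$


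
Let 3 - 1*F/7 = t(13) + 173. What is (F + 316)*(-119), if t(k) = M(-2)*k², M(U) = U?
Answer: -177548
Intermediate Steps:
t(k) = -2*k²
F = 1176 (F = 21 - 7*(-2*13² + 173) = 21 - 7*(-2*169 + 173) = 21 - 7*(-338 + 173) = 21 - 7*(-165) = 21 + 1155 = 1176)
(F + 316)*(-119) = (1176 + 316)*(-119) = 1492*(-119) = -177548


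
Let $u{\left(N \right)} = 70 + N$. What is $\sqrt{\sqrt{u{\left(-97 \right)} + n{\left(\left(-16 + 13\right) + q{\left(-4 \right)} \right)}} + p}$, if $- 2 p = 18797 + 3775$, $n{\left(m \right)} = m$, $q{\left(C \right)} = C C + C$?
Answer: $\sqrt{-11286 + 3 i \sqrt{2}} \approx 0.02 + 106.24 i$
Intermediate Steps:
$q{\left(C \right)} = C + C^{2}$ ($q{\left(C \right)} = C^{2} + C = C + C^{2}$)
$p = -11286$ ($p = - \frac{18797 + 3775}{2} = \left(- \frac{1}{2}\right) 22572 = -11286$)
$\sqrt{\sqrt{u{\left(-97 \right)} + n{\left(\left(-16 + 13\right) + q{\left(-4 \right)} \right)}} + p} = \sqrt{\sqrt{\left(70 - 97\right) - \left(3 + 4 \left(1 - 4\right)\right)} - 11286} = \sqrt{\sqrt{-27 - -9} - 11286} = \sqrt{\sqrt{-27 + \left(-3 + 12\right)} - 11286} = \sqrt{\sqrt{-27 + 9} - 11286} = \sqrt{\sqrt{-18} - 11286} = \sqrt{3 i \sqrt{2} - 11286} = \sqrt{-11286 + 3 i \sqrt{2}}$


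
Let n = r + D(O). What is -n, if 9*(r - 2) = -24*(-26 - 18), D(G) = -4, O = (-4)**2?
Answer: -346/3 ≈ -115.33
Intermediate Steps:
O = 16
r = 358/3 (r = 2 + (-24*(-26 - 18))/9 = 2 + (-24*(-44))/9 = 2 + (1/9)*1056 = 2 + 352/3 = 358/3 ≈ 119.33)
n = 346/3 (n = 358/3 - 4 = 346/3 ≈ 115.33)
-n = -1*346/3 = -346/3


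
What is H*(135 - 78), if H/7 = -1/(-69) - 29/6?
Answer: -88445/46 ≈ -1922.7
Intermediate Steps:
H = -4655/138 (H = 7*(-1/(-69) - 29/6) = 7*(-1*(-1/69) - 29*1/6) = 7*(1/69 - 29/6) = 7*(-665/138) = -4655/138 ≈ -33.732)
H*(135 - 78) = -4655*(135 - 78)/138 = -4655/138*57 = -88445/46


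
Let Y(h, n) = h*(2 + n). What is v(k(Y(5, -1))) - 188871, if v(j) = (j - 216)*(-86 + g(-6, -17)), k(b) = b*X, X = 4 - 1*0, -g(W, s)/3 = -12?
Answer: -179071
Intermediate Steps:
g(W, s) = 36 (g(W, s) = -3*(-12) = 36)
X = 4 (X = 4 + 0 = 4)
k(b) = 4*b (k(b) = b*4 = 4*b)
v(j) = 10800 - 50*j (v(j) = (j - 216)*(-86 + 36) = (-216 + j)*(-50) = 10800 - 50*j)
v(k(Y(5, -1))) - 188871 = (10800 - 200*5*(2 - 1)) - 188871 = (10800 - 200*5*1) - 188871 = (10800 - 200*5) - 188871 = (10800 - 50*20) - 188871 = (10800 - 1000) - 188871 = 9800 - 188871 = -179071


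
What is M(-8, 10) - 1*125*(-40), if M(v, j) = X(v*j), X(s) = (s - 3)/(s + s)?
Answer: 800083/160 ≈ 5000.5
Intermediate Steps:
X(s) = (-3 + s)/(2*s) (X(s) = (-3 + s)/((2*s)) = (-3 + s)*(1/(2*s)) = (-3 + s)/(2*s))
M(v, j) = (-3 + j*v)/(2*j*v) (M(v, j) = (-3 + v*j)/(2*((v*j))) = (-3 + j*v)/(2*((j*v))) = (1/(j*v))*(-3 + j*v)/2 = (-3 + j*v)/(2*j*v))
M(-8, 10) - 1*125*(-40) = (1/2)*(-3 + 10*(-8))/(10*(-8)) - 1*125*(-40) = (1/2)*(1/10)*(-1/8)*(-3 - 80) - 125*(-40) = (1/2)*(1/10)*(-1/8)*(-83) + 5000 = 83/160 + 5000 = 800083/160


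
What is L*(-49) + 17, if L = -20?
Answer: 997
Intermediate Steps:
L*(-49) + 17 = -20*(-49) + 17 = 980 + 17 = 997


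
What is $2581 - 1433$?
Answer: $1148$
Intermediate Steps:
$2581 - 1433 = 1148$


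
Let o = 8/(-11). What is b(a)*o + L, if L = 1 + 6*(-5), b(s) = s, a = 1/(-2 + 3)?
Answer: -327/11 ≈ -29.727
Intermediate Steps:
a = 1 (a = 1/1 = 1)
L = -29 (L = 1 - 30 = -29)
o = -8/11 (o = 8*(-1/11) = -8/11 ≈ -0.72727)
b(a)*o + L = 1*(-8/11) - 29 = -8/11 - 29 = -327/11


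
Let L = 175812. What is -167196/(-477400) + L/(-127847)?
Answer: -15639285447/15258539450 ≈ -1.0250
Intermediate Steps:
-167196/(-477400) + L/(-127847) = -167196/(-477400) + 175812/(-127847) = -167196*(-1/477400) + 175812*(-1/127847) = 41799/119350 - 175812/127847 = -15639285447/15258539450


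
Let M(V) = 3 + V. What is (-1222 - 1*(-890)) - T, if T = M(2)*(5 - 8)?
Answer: -317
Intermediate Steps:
T = -15 (T = (3 + 2)*(5 - 8) = 5*(-3) = -15)
(-1222 - 1*(-890)) - T = (-1222 - 1*(-890)) - 1*(-15) = (-1222 + 890) + 15 = -332 + 15 = -317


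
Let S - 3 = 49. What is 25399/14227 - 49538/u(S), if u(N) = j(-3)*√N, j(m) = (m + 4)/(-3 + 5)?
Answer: 25399/14227 - 49538*√13/13 ≈ -13738.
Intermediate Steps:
S = 52 (S = 3 + 49 = 52)
j(m) = 2 + m/2 (j(m) = (4 + m)/2 = (4 + m)*(½) = 2 + m/2)
u(N) = √N/2 (u(N) = (2 + (½)*(-3))*√N = (2 - 3/2)*√N = √N/2)
25399/14227 - 49538/u(S) = 25399/14227 - 49538*√13/13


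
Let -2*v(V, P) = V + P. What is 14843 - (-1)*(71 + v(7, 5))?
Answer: 14908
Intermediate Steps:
v(V, P) = -P/2 - V/2 (v(V, P) = -(V + P)/2 = -(P + V)/2 = -P/2 - V/2)
14843 - (-1)*(71 + v(7, 5)) = 14843 - (-1)*(71 + (-½*5 - ½*7)) = 14843 - (-1)*(71 + (-5/2 - 7/2)) = 14843 - (-1)*(71 - 6) = 14843 - (-1)*65 = 14843 - 1*(-65) = 14843 + 65 = 14908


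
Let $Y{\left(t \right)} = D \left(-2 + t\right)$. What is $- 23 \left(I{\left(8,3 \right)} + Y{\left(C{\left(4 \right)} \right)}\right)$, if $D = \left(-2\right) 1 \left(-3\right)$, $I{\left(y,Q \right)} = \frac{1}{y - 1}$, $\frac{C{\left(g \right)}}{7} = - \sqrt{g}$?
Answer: $\frac{15433}{7} \approx 2204.7$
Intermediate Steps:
$C{\left(g \right)} = - 7 \sqrt{g}$ ($C{\left(g \right)} = 7 \left(- \sqrt{g}\right) = - 7 \sqrt{g}$)
$I{\left(y,Q \right)} = \frac{1}{-1 + y}$
$D = 6$ ($D = \left(-2\right) \left(-3\right) = 6$)
$Y{\left(t \right)} = -12 + 6 t$ ($Y{\left(t \right)} = 6 \left(-2 + t\right) = -12 + 6 t$)
$- 23 \left(I{\left(8,3 \right)} + Y{\left(C{\left(4 \right)} \right)}\right) = - 23 \left(\frac{1}{-1 + 8} + \left(-12 + 6 \left(- 7 \sqrt{4}\right)\right)\right) = - 23 \left(\frac{1}{7} + \left(-12 + 6 \left(\left(-7\right) 2\right)\right)\right) = - 23 \left(\frac{1}{7} + \left(-12 + 6 \left(-14\right)\right)\right) = - 23 \left(\frac{1}{7} - 96\right) = \left(-23\right) \left(- \frac{671}{7}\right) = \frac{15433}{7}$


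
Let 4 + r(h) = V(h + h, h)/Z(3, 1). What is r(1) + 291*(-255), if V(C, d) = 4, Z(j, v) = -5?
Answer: -371049/5 ≈ -74210.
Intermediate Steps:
r(h) = -24/5 (r(h) = -4 + 4/(-5) = -4 + 4*(-1/5) = -4 - 4/5 = -24/5)
r(1) + 291*(-255) = -24/5 + 291*(-255) = -24/5 - 74205 = -371049/5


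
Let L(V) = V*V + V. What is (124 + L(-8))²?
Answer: 32400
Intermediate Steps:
L(V) = V + V² (L(V) = V² + V = V + V²)
(124 + L(-8))² = (124 - 8*(1 - 8))² = (124 - 8*(-7))² = (124 + 56)² = 180² = 32400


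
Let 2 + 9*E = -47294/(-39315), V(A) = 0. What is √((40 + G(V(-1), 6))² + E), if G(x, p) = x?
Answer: 2*√5564101216290/117945 ≈ 39.999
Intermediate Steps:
E = -31336/353835 (E = -2/9 + (-47294/(-39315))/9 = -2/9 + (-47294*(-1/39315))/9 = -2/9 + (⅑)*(47294/39315) = -2/9 + 47294/353835 = -31336/353835 ≈ -0.088561)
√((40 + G(V(-1), 6))² + E) = √((40 + 0)² - 31336/353835) = √(40² - 31336/353835) = √(1600 - 31336/353835) = √(566104664/353835) = 2*√5564101216290/117945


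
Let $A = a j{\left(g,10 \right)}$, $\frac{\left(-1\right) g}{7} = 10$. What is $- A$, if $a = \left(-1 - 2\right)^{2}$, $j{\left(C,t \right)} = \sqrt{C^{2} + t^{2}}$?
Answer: $- 450 \sqrt{2} \approx -636.4$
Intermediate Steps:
$g = -70$ ($g = \left(-7\right) 10 = -70$)
$a = 9$ ($a = \left(-3\right)^{2} = 9$)
$A = 450 \sqrt{2}$ ($A = 9 \sqrt{\left(-70\right)^{2} + 10^{2}} = 9 \sqrt{4900 + 100} = 9 \sqrt{5000} = 9 \cdot 50 \sqrt{2} = 450 \sqrt{2} \approx 636.4$)
$- A = - 450 \sqrt{2}$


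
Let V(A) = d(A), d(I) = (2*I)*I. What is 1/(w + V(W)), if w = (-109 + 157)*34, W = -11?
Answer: 1/1874 ≈ 0.00053362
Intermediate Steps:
w = 1632 (w = 48*34 = 1632)
d(I) = 2*I²
V(A) = 2*A²
1/(w + V(W)) = 1/(1632 + 2*(-11)²) = 1/(1632 + 2*121) = 1/(1632 + 242) = 1/1874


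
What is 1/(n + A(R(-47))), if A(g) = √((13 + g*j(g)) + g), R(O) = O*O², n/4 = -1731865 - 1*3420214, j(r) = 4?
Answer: -10304158/212351344437479 - 3*I*√57678/424702688874958 ≈ -4.8524e-8 - 1.6965e-12*I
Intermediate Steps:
n = -20608316 (n = 4*(-1731865 - 1*3420214) = 4*(-1731865 - 3420214) = 4*(-5152079) = -20608316)
R(O) = O³
A(g) = √(13 + 5*g) (A(g) = √((13 + g*4) + g) = √((13 + 4*g) + g) = √(13 + 5*g))
1/(n + A(R(-47))) = 1/(-20608316 + √(13 + 5*(-47)³)) = 1/(-20608316 + √(13 + 5*(-103823))) = 1/(-20608316 + √(13 - 519115)) = 1/(-20608316 + √(-519102)) = 1/(-20608316 + 3*I*√57678)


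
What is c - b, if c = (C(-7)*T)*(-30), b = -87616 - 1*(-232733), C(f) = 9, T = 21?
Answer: -150787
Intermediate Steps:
b = 145117 (b = -87616 + 232733 = 145117)
c = -5670 (c = (9*21)*(-30) = 189*(-30) = -5670)
c - b = -5670 - 1*145117 = -5670 - 145117 = -150787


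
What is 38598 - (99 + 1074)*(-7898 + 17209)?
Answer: -10883205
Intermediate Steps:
38598 - (99 + 1074)*(-7898 + 17209) = 38598 - 1173*9311 = 38598 - 1*10921803 = 38598 - 10921803 = -10883205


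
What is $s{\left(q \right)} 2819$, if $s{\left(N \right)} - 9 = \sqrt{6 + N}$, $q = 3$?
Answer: $33828$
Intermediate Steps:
$s{\left(N \right)} = 9 + \sqrt{6 + N}$
$s{\left(q \right)} 2819 = \left(9 + \sqrt{6 + 3}\right) 2819 = \left(9 + \sqrt{9}\right) 2819 = \left(9 + 3\right) 2819 = 12 \cdot 2819 = 33828$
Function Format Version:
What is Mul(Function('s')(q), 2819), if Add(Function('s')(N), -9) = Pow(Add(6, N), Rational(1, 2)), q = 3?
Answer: 33828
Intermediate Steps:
Function('s')(N) = Add(9, Pow(Add(6, N), Rational(1, 2)))
Mul(Function('s')(q), 2819) = Mul(Add(9, Pow(Add(6, 3), Rational(1, 2))), 2819) = Mul(Add(9, Pow(9, Rational(1, 2))), 2819) = Mul(Add(9, 3), 2819) = Mul(12, 2819) = 33828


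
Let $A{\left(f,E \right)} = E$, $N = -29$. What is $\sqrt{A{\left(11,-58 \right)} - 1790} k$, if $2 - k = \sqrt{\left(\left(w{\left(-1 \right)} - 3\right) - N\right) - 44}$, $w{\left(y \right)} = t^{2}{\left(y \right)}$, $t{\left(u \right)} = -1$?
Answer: $2 \sqrt{7854} + 4 i \sqrt{462} \approx 177.25 + 85.977 i$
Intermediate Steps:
$w{\left(y \right)} = 1$ ($w{\left(y \right)} = \left(-1\right)^{2} = 1$)
$k = 2 - i \sqrt{17}$ ($k = 2 - \sqrt{\left(\left(1 - 3\right) - -29\right) - 44} = 2 - \sqrt{\left(-2 + 29\right) - 44} = 2 - \sqrt{27 - 44} = 2 - \sqrt{-17} = 2 - i \sqrt{17} \approx 2.0 - 4.1231 i$)
$\sqrt{A{\left(11,-58 \right)} - 1790} k = \sqrt{-58 - 1790} \left(2 - i \sqrt{17}\right) = \sqrt{-1848} \left(2 - i \sqrt{17}\right) = 2 i \sqrt{462} \left(2 - i \sqrt{17}\right)$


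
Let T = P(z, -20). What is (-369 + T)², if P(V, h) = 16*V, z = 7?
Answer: 66049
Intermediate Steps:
T = 112 (T = 16*7 = 112)
(-369 + T)² = (-369 + 112)² = (-257)² = 66049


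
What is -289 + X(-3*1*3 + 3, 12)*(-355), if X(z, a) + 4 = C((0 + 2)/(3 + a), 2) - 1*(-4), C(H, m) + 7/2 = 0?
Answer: 1907/2 ≈ 953.50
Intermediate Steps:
C(H, m) = -7/2 (C(H, m) = -7/2 + 0 = -7/2)
X(z, a) = -7/2 (X(z, a) = -4 + (-7/2 - 1*(-4)) = -4 + (-7/2 + 4) = -4 + ½ = -7/2)
-289 + X(-3*1*3 + 3, 12)*(-355) = -289 - 7/2*(-355) = -289 + 2485/2 = 1907/2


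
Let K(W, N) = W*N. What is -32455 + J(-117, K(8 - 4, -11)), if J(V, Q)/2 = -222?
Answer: -32899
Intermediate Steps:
K(W, N) = N*W
J(V, Q) = -444 (J(V, Q) = 2*(-222) = -444)
-32455 + J(-117, K(8 - 4, -11)) = -32455 - 444 = -32899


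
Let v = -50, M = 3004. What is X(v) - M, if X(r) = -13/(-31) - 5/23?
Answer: -2141708/713 ≈ -3003.8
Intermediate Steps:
X(r) = 144/713 (X(r) = -13*(-1/31) - 5*1/23 = 13/31 - 5/23 = 144/713)
X(v) - M = 144/713 - 1*3004 = 144/713 - 3004 = -2141708/713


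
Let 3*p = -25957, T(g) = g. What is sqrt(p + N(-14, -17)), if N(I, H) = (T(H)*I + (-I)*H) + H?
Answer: 2*I*sqrt(19506)/3 ≈ 93.109*I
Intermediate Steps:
p = -25957/3 (p = (1/3)*(-25957) = -25957/3 ≈ -8652.3)
N(I, H) = H (N(I, H) = (H*I + (-I)*H) + H = (H*I - H*I) + H = 0 + H = H)
sqrt(p + N(-14, -17)) = sqrt(-25957/3 - 17) = sqrt(-26008/3) = 2*I*sqrt(19506)/3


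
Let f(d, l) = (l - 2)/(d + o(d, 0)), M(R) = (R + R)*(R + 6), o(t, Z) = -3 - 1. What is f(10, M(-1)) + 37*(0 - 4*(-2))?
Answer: 294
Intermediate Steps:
o(t, Z) = -4
M(R) = 2*R*(6 + R) (M(R) = (2*R)*(6 + R) = 2*R*(6 + R))
f(d, l) = (-2 + l)/(-4 + d) (f(d, l) = (l - 2)/(d - 4) = (-2 + l)/(-4 + d))
f(10, M(-1)) + 37*(0 - 4*(-2)) = (-2 + 2*(-1)*(6 - 1))/(-4 + 10) + 37*(0 - 4*(-2)) = (-2 + 2*(-1)*5)/6 + 37*(0 + 8) = (-2 - 10)/6 + 37*8 = (⅙)*(-12) + 296 = -2 + 296 = 294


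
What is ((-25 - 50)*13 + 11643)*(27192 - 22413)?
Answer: 50982372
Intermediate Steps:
((-25 - 50)*13 + 11643)*(27192 - 22413) = (-75*13 + 11643)*4779 = (-975 + 11643)*4779 = 10668*4779 = 50982372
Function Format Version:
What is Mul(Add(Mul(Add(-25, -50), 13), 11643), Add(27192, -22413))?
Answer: 50982372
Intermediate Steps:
Mul(Add(Mul(Add(-25, -50), 13), 11643), Add(27192, -22413)) = Mul(Add(Mul(-75, 13), 11643), 4779) = Mul(Add(-975, 11643), 4779) = Mul(10668, 4779) = 50982372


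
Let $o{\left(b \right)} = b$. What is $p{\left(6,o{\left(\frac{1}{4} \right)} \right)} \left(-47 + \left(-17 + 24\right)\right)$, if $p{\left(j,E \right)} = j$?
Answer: $-240$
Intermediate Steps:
$p{\left(6,o{\left(\frac{1}{4} \right)} \right)} \left(-47 + \left(-17 + 24\right)\right) = 6 \left(-47 + \left(-17 + 24\right)\right) = 6 \left(-47 + 7\right) = 6 \left(-40\right) = -240$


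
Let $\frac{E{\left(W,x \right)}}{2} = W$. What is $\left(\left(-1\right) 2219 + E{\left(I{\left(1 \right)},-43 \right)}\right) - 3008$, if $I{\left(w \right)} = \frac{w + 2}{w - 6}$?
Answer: $- \frac{26141}{5} \approx -5228.2$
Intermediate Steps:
$I{\left(w \right)} = \frac{2 + w}{-6 + w}$
$E{\left(W,x \right)} = 2 W$
$\left(\left(-1\right) 2219 + E{\left(I{\left(1 \right)},-43 \right)}\right) - 3008 = \left(\left(-1\right) 2219 + 2 \frac{2 + 1}{-6 + 1}\right) - 3008 = \left(-2219 + 2 \frac{1}{-5} \cdot 3\right) - 3008 = \left(-2219 + 2 \left(\left(- \frac{1}{5}\right) 3\right)\right) - 3008 = \left(-2219 + 2 \left(- \frac{3}{5}\right)\right) - 3008 = \left(-2219 - \frac{6}{5}\right) - 3008 = - \frac{11101}{5} - 3008 = - \frac{26141}{5}$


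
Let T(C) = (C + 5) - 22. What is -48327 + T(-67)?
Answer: -48411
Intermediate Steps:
T(C) = -17 + C (T(C) = (5 + C) - 22 = -17 + C)
-48327 + T(-67) = -48327 + (-17 - 67) = -48327 - 84 = -48411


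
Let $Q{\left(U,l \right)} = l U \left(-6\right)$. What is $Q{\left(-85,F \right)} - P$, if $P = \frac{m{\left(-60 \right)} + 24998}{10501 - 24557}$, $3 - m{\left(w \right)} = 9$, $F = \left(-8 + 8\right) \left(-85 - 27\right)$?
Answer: $\frac{3124}{1757} \approx 1.778$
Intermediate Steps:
$F = 0$ ($F = 0 \left(-112\right) = 0$)
$m{\left(w \right)} = -6$ ($m{\left(w \right)} = 3 - 9 = -6$)
$Q{\left(U,l \right)} = - 6 U l$ ($Q{\left(U,l \right)} = U l \left(-6\right) = - 6 U l$)
$P = - \frac{3124}{1757}$ ($P = \frac{-6 + 24998}{10501 - 24557} = \frac{24992}{-14056} = 24992 \left(- \frac{1}{14056}\right) = - \frac{3124}{1757} \approx -1.778$)
$Q{\left(-85,F \right)} - P = \left(-6\right) \left(-85\right) 0 - - \frac{3124}{1757} = 0 + \frac{3124}{1757} = \frac{3124}{1757}$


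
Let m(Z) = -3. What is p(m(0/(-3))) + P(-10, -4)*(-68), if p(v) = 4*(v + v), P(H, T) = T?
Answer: 248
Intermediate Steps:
p(v) = 8*v (p(v) = 4*(2*v) = 8*v)
p(m(0/(-3))) + P(-10, -4)*(-68) = 8*(-3) - 4*(-68) = -24 + 272 = 248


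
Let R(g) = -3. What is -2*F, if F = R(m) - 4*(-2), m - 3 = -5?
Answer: -10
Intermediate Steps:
m = -2 (m = 3 - 5 = -2)
F = 5 (F = -3 - 4*(-2) = -3 + 8 = 5)
-2*F = -2*5 = -10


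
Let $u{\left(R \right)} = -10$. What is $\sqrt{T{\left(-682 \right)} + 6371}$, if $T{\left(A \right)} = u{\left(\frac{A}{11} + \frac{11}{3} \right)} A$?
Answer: $\sqrt{13191} \approx 114.85$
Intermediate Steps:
$T{\left(A \right)} = - 10 A$
$\sqrt{T{\left(-682 \right)} + 6371} = \sqrt{\left(-10\right) \left(-682\right) + 6371} = \sqrt{6820 + 6371} = \sqrt{13191}$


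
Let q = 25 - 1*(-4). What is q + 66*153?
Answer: 10127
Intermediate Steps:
q = 29 (q = 25 + 4 = 29)
q + 66*153 = 29 + 66*153 = 29 + 10098 = 10127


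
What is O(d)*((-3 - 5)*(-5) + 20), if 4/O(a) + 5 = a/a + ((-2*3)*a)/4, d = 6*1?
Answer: -240/13 ≈ -18.462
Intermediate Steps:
d = 6
O(a) = 4/(-4 - 3*a/2) (O(a) = 4/(-5 + (a/a + ((-2*3)*a)/4)) = 4/(-5 + (1 - 6*a*(¼))) = 4/(-5 + (1 - 3*a/2)) = 4/(-4 - 3*a/2))
O(d)*((-3 - 5)*(-5) + 20) = (-8/(8 + 3*6))*((-3 - 5)*(-5) + 20) = (-8/(8 + 18))*(-8*(-5) + 20) = (-8/26)*(40 + 20) = -8*1/26*60 = -4/13*60 = -240/13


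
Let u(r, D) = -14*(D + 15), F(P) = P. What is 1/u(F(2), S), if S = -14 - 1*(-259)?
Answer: -1/3640 ≈ -0.00027473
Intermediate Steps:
S = 245 (S = -14 + 259 = 245)
u(r, D) = -210 - 14*D (u(r, D) = -14*(15 + D) = -210 - 14*D)
1/u(F(2), S) = 1/(-210 - 14*245) = 1/(-210 - 3430) = 1/(-3640) = -1/3640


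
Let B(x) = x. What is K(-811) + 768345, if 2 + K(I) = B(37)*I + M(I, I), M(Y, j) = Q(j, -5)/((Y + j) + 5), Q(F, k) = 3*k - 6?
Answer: 56851873/77 ≈ 7.3834e+5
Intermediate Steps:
Q(F, k) = -6 + 3*k
M(Y, j) = -21/(5 + Y + j) (M(Y, j) = (-6 + 3*(-5))/((Y + j) + 5) = (-6 - 15)/(5 + Y + j) = -21/(5 + Y + j))
K(I) = -2 - 21/(5 + 2*I) + 37*I (K(I) = -2 + (37*I - 21/(5 + I + I)) = -2 + (37*I - 21/(5 + 2*I)) = -2 + (-21/(5 + 2*I) + 37*I) = -2 - 21/(5 + 2*I) + 37*I)
K(-811) + 768345 = (-31 + 74*(-811)² + 181*(-811))/(5 + 2*(-811)) + 768345 = (-31 + 74*657721 - 146791)/(5 - 1622) + 768345 = (-31 + 48671354 - 146791)/(-1617) + 768345 = -1/1617*48524532 + 768345 = -2310692/77 + 768345 = 56851873/77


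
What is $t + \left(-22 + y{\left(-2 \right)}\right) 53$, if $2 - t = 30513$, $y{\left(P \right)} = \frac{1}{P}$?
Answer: $- \frac{63407}{2} \approx -31704.0$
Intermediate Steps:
$t = -30511$ ($t = 2 - 30513 = -30511$)
$t + \left(-22 + y{\left(-2 \right)}\right) 53 = -30511 + \left(-22 + \frac{1}{-2}\right) 53 = -30511 + \left(-22 - \frac{1}{2}\right) 53 = -30511 - \frac{2385}{2} = - \frac{63407}{2}$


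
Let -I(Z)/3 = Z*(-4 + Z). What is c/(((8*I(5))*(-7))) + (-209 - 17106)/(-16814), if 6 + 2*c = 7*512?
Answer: 3187489/1008840 ≈ 3.1596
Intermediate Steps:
I(Z) = -3*Z*(-4 + Z)
c = 1789 (c = -3 + (7*512)/2 = -3 + (1/2)*3584 = -3 + 1792 = 1789)
c/(((8*I(5))*(-7))) + (-209 - 17106)/(-16814) = 1789/(((8*(3*5*(4 - 1*5)))*(-7))) + (-209 - 17106)/(-16814) = 1789/(((8*(3*5*(4 - 5)))*(-7))) - 17315*(-1/16814) = 1789/(((8*(3*5*(-1)))*(-7))) + 17315/16814 = 1789/(((8*(-15))*(-7))) + 17315/16814 = 1789/((-120*(-7))) + 17315/16814 = 1789/840 + 17315/16814 = 3187489/1008840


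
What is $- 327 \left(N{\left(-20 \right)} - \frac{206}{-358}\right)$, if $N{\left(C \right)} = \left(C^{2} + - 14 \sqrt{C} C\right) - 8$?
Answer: $- \frac{22978617}{179} - 183120 i \sqrt{5} \approx -1.2837 \cdot 10^{5} - 4.0947 \cdot 10^{5} i$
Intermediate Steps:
$N{\left(C \right)} = -8 + C^{2} - 14 C^{\frac{3}{2}}$ ($N{\left(C \right)} = \left(C^{2} - 14 C^{\frac{3}{2}}\right) - 8 = -8 + C^{2} - 14 C^{\frac{3}{2}}$)
$- 327 \left(N{\left(-20 \right)} - \frac{206}{-358}\right) = - 327 \left(\left(-8 + \left(-20\right)^{2} - 14 \left(-20\right)^{\frac{3}{2}}\right) - \frac{206}{-358}\right) = - 327 \left(\left(-8 + 400 - 14 \left(- 40 i \sqrt{5}\right)\right) - - \frac{103}{179}\right) = - 327 \left(\left(-8 + 400 + 560 i \sqrt{5}\right) + \frac{103}{179}\right) = - 327 \left(\left(392 + 560 i \sqrt{5}\right) + \frac{103}{179}\right) = - 327 \left(\frac{70271}{179} + 560 i \sqrt{5}\right) = - \frac{22978617}{179} - 183120 i \sqrt{5}$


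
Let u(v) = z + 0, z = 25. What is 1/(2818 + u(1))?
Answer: 1/2843 ≈ 0.00035174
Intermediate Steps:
u(v) = 25 (u(v) = 25 + 0 = 25)
1/(2818 + u(1)) = 1/(2818 + 25) = 1/2843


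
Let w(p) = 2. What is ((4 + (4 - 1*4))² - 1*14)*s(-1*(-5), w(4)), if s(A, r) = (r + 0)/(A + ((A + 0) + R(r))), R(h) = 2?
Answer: ⅓ ≈ 0.33333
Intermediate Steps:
s(A, r) = r/(2 + 2*A) (s(A, r) = (r + 0)/(A + ((A + 0) + 2)) = r/(A + (A + 2)) = r/(A + (2 + A)) = r/(2 + 2*A))
((4 + (4 - 1*4))² - 1*14)*s(-1*(-5), w(4)) = ((4 + (4 - 1*4))² - 1*14)*((½)*2/(1 - 1*(-5))) = ((4 + (4 - 4))² - 14)*((½)*2/(1 + 5)) = ((4 + 0)² - 14)*((½)*2/6) = (4² - 14)*((½)*2*(⅙)) = (16 - 14)*(⅙) = 2*(⅙) = ⅓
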